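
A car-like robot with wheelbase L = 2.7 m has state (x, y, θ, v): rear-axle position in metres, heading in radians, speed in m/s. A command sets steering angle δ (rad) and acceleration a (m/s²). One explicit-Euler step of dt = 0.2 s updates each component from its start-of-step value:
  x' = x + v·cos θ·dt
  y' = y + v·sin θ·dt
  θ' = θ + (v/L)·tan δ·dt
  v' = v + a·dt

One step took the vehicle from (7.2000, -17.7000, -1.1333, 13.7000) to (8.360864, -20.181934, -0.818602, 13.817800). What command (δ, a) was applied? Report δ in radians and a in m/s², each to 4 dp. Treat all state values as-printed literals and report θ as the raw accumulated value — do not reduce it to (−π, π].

a = (v'−v)/dt = (0.117800)/0.2 = 0.5890
Δθ = θ'−θ = 0.314698;  (v·dt/L) = 13.7000·0.2/2.7 = 1.014815
tan δ = Δθ·L/(v·dt) = 0.310104  →  δ = 0.3007

δ = 0.3007, a = 0.5890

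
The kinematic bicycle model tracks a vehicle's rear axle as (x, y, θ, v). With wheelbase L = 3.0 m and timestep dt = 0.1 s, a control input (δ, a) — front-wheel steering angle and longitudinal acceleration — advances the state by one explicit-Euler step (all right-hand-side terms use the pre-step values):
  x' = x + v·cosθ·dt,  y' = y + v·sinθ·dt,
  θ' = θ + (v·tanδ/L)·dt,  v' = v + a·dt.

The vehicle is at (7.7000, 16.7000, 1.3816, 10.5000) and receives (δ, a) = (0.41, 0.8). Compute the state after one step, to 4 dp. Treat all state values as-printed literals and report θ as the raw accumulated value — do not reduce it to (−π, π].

x' = 7.7000 + 10.5000·cos(1.3816)·0.1 = 7.8975
y' = 16.7000 + 10.5000·sin(1.3816)·0.1 = 17.7313
θ' = 1.3816 + (10.5000/3.0)·tan(0.41)·0.1 = 1.5337
v' = 10.5000 + 0.8000·0.1 = 10.5800

(7.8975, 17.7313, 1.5337, 10.5800)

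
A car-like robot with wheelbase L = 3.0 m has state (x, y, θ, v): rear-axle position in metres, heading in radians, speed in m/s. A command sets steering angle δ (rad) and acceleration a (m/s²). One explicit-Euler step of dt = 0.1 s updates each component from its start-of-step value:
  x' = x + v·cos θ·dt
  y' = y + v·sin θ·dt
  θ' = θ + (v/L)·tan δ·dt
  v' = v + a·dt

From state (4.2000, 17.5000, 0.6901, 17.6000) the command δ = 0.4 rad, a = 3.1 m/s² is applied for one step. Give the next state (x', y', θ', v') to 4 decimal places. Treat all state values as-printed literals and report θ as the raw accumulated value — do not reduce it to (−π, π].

(5.5573, 18.6204, 0.9381, 17.9100)

x' = 4.2000 + 17.6000·cos(0.6901)·0.1 = 5.5573
y' = 17.5000 + 17.6000·sin(0.6901)·0.1 = 18.6204
θ' = 0.6901 + (17.6000/3.0)·tan(0.4)·0.1 = 0.9381
v' = 17.6000 + 3.1000·0.1 = 17.9100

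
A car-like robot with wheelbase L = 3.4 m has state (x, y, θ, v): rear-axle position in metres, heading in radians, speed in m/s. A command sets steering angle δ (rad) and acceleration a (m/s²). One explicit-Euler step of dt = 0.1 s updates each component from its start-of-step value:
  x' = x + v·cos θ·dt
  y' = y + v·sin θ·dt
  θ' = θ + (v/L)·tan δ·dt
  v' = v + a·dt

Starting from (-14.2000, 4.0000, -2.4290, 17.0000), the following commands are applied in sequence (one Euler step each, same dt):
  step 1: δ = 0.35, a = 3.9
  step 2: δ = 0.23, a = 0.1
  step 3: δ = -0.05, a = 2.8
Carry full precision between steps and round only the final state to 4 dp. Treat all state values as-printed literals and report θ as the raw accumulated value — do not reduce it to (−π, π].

(-17.4922, 0.0537, -2.1523, 17.6800)

after step 1 (δ=0.35, a=3.9): (-15.486338, 2.888544, -2.246486, 17.390000)
after step 2 (δ=0.23, a=0.1): (-16.573970, 1.531644, -2.126728, 17.400000)
after step 3 (δ=-0.05, a=2.8): (-17.492229, 0.053672, -2.152338, 17.680000)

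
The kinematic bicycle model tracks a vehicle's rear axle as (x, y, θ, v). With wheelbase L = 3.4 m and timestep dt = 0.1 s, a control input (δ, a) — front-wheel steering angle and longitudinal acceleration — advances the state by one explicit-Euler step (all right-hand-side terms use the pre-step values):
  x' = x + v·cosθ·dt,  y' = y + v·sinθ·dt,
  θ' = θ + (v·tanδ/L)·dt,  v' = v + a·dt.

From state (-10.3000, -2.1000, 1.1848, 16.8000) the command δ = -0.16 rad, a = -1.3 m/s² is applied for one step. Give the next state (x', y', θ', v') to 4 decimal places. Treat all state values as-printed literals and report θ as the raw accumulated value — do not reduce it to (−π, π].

(-9.6675, -0.5436, 1.1051, 16.6700)

x' = -10.3000 + 16.8000·cos(1.1848)·0.1 = -9.6675
y' = -2.1000 + 16.8000·sin(1.1848)·0.1 = -0.5436
θ' = 1.1848 + (16.8000/3.4)·tan(-0.16)·0.1 = 1.1051
v' = 16.8000 − 1.3000·0.1 = 16.6700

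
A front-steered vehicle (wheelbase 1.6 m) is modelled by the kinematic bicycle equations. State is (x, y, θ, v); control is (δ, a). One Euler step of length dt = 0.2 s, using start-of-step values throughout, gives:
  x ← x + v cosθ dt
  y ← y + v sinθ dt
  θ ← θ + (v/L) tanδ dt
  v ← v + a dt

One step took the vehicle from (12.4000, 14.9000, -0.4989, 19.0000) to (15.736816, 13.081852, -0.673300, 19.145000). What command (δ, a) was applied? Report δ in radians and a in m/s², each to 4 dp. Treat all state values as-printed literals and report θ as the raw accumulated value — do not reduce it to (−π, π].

a = (v'−v)/dt = (0.145000)/0.2 = 0.7250
Δθ = θ'−θ = -0.174400;  (v·dt/L) = 19.0000·0.2/1.6 = 2.375000
tan δ = Δθ·L/(v·dt) = -0.073432  →  δ = -0.0733

δ = -0.0733, a = 0.7250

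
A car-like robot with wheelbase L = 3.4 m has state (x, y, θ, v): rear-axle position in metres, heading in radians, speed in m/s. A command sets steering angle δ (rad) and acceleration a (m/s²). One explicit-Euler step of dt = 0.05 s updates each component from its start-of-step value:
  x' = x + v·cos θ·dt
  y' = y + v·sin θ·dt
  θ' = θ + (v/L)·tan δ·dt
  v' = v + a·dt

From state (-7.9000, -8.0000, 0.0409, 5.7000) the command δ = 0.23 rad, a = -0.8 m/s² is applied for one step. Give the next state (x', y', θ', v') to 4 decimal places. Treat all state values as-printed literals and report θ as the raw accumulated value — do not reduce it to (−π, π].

x' = -7.9000 + 5.7000·cos(0.0409)·0.05 = -7.6152
y' = -8.0000 + 5.7000·sin(0.0409)·0.05 = -7.9883
θ' = 0.0409 + (5.7000/3.4)·tan(0.23)·0.05 = 0.0605
v' = 5.7000 − 0.8000·0.05 = 5.6600

(-7.6152, -7.9883, 0.0605, 5.6600)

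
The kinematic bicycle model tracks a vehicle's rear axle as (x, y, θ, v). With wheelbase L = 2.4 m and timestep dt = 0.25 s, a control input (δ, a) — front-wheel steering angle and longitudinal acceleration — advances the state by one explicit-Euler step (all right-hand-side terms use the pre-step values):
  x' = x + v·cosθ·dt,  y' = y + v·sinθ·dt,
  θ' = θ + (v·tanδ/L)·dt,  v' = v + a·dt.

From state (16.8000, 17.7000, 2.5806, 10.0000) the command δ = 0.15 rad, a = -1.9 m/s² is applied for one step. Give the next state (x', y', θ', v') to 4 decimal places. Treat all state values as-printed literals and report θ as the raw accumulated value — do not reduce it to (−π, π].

x' = 16.8000 + 10.0000·cos(2.5806)·0.25 = 14.6832
y' = 17.7000 + 10.0000·sin(2.5806)·0.25 = 19.0301
θ' = 2.5806 + (10.0000/2.4)·tan(0.15)·0.25 = 2.7380
v' = 10.0000 − 1.9000·0.25 = 9.5250

(14.6832, 19.0301, 2.7380, 9.5250)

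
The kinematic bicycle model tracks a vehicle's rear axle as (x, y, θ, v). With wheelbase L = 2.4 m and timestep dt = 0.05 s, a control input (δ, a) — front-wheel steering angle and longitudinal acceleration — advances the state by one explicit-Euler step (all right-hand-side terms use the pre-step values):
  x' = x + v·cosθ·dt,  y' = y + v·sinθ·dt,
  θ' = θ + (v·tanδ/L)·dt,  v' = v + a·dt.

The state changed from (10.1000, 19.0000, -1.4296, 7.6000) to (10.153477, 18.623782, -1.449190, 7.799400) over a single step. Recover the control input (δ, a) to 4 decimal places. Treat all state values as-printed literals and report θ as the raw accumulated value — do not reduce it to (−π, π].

a = (v'−v)/dt = (0.199400)/0.05 = 3.9880
Δθ = θ'−θ = -0.019590;  (v·dt/L) = 7.6000·0.05/2.4 = 0.158333
tan δ = Δθ·L/(v·dt) = -0.123726  →  δ = -0.1231

δ = -0.1231, a = 3.9880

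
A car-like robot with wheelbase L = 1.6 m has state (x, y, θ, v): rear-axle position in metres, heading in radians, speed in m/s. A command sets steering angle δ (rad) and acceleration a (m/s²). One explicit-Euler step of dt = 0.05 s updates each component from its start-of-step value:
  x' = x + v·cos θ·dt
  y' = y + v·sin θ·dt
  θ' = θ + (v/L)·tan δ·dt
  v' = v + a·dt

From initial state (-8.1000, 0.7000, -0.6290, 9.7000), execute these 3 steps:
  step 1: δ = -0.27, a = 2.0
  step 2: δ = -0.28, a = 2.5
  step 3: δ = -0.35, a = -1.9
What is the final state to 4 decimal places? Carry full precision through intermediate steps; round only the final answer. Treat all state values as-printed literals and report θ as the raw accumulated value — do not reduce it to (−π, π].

(-6.9917, -0.2621, -0.9142, 9.8300)

after step 1 (δ=-0.27, a=2.0): (-7.707821, 0.414657, -0.712892, 9.800000)
after step 2 (δ=-0.28, a=2.5): (-7.337149, 0.094185, -0.800956, 9.925000)
after step 3 (δ=-0.35, a=-1.9): (-6.991749, -0.262133, -0.914172, 9.830000)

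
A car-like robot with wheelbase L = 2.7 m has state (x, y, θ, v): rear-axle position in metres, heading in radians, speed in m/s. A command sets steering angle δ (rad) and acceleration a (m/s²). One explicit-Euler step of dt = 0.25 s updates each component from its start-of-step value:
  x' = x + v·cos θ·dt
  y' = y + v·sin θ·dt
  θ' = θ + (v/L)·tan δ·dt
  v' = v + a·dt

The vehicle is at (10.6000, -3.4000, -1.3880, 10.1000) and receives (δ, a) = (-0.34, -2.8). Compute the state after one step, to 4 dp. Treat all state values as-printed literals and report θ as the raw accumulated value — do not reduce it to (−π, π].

(11.0590, -5.8829, -1.7188, 9.4000)

x' = 10.6000 + 10.1000·cos(-1.3880)·0.25 = 11.0590
y' = -3.4000 + 10.1000·sin(-1.3880)·0.25 = -5.8829
θ' = -1.3880 + (10.1000/2.7)·tan(-0.34)·0.25 = -1.7188
v' = 10.1000 − 2.8000·0.25 = 9.4000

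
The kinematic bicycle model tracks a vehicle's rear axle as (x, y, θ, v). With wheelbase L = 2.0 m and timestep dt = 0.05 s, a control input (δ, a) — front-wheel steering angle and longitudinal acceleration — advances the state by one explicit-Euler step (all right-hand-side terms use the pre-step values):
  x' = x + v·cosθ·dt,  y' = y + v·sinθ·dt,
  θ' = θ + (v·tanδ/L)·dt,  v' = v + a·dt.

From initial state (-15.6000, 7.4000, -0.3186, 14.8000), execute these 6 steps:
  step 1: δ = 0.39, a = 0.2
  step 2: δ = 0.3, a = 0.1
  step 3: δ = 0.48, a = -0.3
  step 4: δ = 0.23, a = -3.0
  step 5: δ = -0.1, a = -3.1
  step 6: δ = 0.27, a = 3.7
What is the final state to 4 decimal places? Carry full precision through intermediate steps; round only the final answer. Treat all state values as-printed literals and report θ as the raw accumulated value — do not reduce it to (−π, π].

(-11.2693, 7.4135, 0.2910, 14.6800)

after step 1 (δ=0.39, a=0.2): (-14.897241, 7.168204, -0.166510, 14.810000)
after step 2 (δ=0.3, a=0.1): (-14.166982, 7.045473, -0.051978, 14.815000)
after step 3 (δ=0.48, a=-0.3): (-13.427233, 7.006988, 0.140843, 14.800000)
after step 4 (δ=0.23, a=-3.0): (-12.694560, 7.110867, 0.227476, 14.650000)
after step 5 (δ=-0.1, a=-3.1): (-11.980930, 7.276061, 0.190729, 14.495000)
after step 6 (δ=0.27, a=3.7): (-11.269323, 7.413455, 0.291019, 14.680000)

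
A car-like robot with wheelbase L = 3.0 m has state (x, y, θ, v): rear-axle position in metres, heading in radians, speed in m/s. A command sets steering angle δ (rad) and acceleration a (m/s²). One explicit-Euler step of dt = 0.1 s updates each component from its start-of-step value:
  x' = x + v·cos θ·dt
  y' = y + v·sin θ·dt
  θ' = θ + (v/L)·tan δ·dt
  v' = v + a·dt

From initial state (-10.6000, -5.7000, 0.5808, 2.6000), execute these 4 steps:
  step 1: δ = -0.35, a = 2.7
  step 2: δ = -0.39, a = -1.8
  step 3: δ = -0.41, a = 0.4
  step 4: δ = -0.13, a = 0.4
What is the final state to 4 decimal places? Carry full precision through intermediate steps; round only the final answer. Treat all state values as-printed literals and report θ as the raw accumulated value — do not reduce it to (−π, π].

after step 1 (δ=-0.35, a=2.7): (-10.382634, -5.557340, 0.549164, 2.870000)
after step 2 (δ=-0.39, a=-1.8): (-10.137834, -5.407533, 0.509840, 2.690000)
after step 3 (δ=-0.41, a=0.4): (-9.903045, -5.276251, 0.470868, 2.730000)
after step 4 (δ=-0.13, a=0.4): (-9.659754, -5.152402, 0.458971, 2.770000)

(-9.6598, -5.1524, 0.4590, 2.7700)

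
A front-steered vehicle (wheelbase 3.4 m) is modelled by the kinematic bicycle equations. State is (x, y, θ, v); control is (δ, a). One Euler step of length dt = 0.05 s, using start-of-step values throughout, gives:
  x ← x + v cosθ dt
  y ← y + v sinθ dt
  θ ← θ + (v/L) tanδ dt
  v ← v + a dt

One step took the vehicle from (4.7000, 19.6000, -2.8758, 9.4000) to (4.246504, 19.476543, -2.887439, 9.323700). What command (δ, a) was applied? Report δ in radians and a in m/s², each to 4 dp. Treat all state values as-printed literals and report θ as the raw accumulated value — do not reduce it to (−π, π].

δ = -0.0840, a = -1.5260

a = (v'−v)/dt = (-0.076300)/0.05 = -1.5260
Δθ = θ'−θ = -0.011639;  (v·dt/L) = 9.4000·0.05/3.4 = 0.138235
tan δ = Δθ·L/(v·dt) = -0.084197  →  δ = -0.0840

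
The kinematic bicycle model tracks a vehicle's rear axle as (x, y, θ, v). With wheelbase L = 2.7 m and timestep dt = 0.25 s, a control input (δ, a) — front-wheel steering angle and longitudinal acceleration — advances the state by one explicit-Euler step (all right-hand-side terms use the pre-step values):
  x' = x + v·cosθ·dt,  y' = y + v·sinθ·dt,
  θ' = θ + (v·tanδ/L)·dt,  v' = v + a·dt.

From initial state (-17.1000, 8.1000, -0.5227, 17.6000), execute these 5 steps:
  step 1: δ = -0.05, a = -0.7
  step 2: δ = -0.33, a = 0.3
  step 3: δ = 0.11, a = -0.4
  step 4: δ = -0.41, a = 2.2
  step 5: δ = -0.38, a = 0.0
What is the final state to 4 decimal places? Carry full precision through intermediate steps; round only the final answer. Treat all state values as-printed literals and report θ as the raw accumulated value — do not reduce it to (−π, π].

after step 1 (δ=-0.05, a=-0.7): (-13.287512, 5.903426, -0.604249, 17.425000)
after step 2 (δ=-0.33, a=0.3): (-9.702629, 3.428446, -1.156888, 17.500000)
after step 3 (δ=0.11, a=-0.4): (-7.943045, -0.577111, -0.977925, 17.400000)
after step 4 (δ=-0.41, a=2.2): (-5.512505, -4.184739, -1.678164, 17.950000)
after step 5 (δ=-0.38, a=0.0): (-5.993392, -8.646398, -2.342003, 17.950000)

(-5.9934, -8.6464, -2.3420, 17.9500)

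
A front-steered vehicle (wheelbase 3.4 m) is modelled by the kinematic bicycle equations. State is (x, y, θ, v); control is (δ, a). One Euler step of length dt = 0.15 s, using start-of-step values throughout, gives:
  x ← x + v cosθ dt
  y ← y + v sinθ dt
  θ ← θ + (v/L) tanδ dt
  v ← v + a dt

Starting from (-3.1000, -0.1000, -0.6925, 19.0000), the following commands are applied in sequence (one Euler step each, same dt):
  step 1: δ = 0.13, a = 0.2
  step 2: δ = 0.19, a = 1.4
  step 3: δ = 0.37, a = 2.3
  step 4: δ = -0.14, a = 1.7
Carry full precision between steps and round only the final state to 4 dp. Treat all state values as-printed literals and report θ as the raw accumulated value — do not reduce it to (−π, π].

after step 1 (δ=0.13, a=0.2): (-0.906491, -1.919620, -0.582911, 19.030000)
after step 2 (δ=0.19, a=1.4): (1.476627, -3.490900, -0.421448, 19.240000)
after step 3 (δ=0.37, a=2.3): (4.110096, -4.671510, -0.092220, 19.585000)
after step 4 (δ=-0.14, a=1.7): (7.035362, -4.942045, -0.213983, 19.840000)

(7.0354, -4.9420, -0.2140, 19.8400)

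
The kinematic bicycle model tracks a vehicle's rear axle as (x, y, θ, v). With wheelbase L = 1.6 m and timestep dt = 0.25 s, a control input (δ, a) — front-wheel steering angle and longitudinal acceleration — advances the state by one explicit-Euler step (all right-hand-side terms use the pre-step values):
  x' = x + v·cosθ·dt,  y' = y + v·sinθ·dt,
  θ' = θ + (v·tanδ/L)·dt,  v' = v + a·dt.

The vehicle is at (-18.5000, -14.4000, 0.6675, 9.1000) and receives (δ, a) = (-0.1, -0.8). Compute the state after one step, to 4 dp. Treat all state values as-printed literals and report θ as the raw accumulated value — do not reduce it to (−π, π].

x' = -18.5000 + 9.1000·cos(0.6675)·0.25 = -16.7133
y' = -14.4000 + 9.1000·sin(0.6675)·0.25 = -12.9917
θ' = 0.6675 + (9.1000/1.6)·tan(-0.1)·0.25 = 0.5248
v' = 9.1000 − 0.8000·0.25 = 8.9000

(-16.7133, -12.9917, 0.5248, 8.9000)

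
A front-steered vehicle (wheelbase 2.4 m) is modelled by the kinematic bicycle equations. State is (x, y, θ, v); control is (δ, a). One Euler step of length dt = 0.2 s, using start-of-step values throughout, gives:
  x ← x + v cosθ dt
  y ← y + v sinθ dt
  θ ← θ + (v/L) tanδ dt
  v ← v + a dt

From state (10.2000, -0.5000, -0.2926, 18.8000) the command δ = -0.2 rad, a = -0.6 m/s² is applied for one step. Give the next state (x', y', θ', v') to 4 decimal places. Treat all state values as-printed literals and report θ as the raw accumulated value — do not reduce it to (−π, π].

x' = 10.2000 + 18.8000·cos(-0.2926)·0.2 = 13.8002
y' = -0.5000 + 18.8000·sin(-0.2926)·0.2 = -1.5845
θ' = -0.2926 + (18.8000/2.4)·tan(-0.2)·0.2 = -0.6102
v' = 18.8000 − 0.6000·0.2 = 18.6800

(13.8002, -1.5845, -0.6102, 18.6800)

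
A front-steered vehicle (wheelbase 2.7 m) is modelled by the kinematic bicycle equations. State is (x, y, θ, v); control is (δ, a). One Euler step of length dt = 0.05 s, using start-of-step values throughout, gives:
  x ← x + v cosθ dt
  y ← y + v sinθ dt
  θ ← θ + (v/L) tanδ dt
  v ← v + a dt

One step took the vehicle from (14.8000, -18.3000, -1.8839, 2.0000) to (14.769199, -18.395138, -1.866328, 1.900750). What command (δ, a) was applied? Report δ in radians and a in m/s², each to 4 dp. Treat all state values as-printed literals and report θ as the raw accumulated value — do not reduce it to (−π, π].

δ = 0.4430, a = -1.9850

a = (v'−v)/dt = (-0.099250)/0.05 = -1.9850
Δθ = θ'−θ = 0.017572;  (v·dt/L) = 2.0000·0.05/2.7 = 0.037037
tan δ = Δθ·L/(v·dt) = 0.474444  →  δ = 0.4430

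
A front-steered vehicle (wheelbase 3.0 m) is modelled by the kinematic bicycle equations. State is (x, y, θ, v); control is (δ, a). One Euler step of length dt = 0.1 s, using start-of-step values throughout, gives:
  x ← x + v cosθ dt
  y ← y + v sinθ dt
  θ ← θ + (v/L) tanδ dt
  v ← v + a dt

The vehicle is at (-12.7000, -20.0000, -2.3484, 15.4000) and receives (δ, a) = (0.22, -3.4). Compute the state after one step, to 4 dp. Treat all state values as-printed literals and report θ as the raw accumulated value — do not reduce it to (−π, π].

(-13.7804, -21.0974, -2.2336, 15.0600)

x' = -12.7000 + 15.4000·cos(-2.3484)·0.1 = -13.7804
y' = -20.0000 + 15.4000·sin(-2.3484)·0.1 = -21.0974
θ' = -2.3484 + (15.4000/3.0)·tan(0.22)·0.1 = -2.2336
v' = 15.4000 − 3.4000·0.1 = 15.0600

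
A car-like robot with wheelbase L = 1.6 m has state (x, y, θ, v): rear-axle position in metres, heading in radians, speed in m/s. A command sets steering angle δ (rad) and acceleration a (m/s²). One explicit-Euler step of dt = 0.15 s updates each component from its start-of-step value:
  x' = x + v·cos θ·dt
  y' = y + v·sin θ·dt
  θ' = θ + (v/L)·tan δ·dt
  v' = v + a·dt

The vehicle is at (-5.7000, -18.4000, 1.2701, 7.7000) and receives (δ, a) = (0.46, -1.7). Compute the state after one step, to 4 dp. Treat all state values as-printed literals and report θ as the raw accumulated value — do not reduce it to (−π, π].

x' = -5.7000 + 7.7000·cos(1.2701)·0.15 = -5.3579
y' = -18.4000 + 7.7000·sin(1.2701)·0.15 = -17.2968
θ' = 1.2701 + (7.7000/1.6)·tan(0.46)·0.15 = 1.6278
v' = 7.7000 − 1.7000·0.15 = 7.4450

(-5.3579, -17.2968, 1.6278, 7.4450)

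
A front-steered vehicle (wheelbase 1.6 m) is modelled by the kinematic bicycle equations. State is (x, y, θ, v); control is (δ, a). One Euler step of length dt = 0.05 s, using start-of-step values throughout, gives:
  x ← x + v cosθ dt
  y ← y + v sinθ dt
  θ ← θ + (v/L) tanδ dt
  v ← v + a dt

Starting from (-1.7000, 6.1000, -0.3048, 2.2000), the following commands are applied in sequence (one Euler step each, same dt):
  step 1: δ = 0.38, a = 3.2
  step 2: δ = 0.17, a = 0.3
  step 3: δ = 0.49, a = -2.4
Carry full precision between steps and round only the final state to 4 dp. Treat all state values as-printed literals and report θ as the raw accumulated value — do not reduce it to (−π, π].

after step 1 (δ=0.38, a=3.2): (-1.595070, 6.066989, -0.277340, 2.360000)
after step 2 (δ=0.17, a=0.3): (-1.481579, 6.034680, -0.264681, 2.375000)
after step 3 (δ=0.49, a=-2.4): (-1.366965, 6.003615, -0.225093, 2.255000)

(-1.3670, 6.0036, -0.2251, 2.2550)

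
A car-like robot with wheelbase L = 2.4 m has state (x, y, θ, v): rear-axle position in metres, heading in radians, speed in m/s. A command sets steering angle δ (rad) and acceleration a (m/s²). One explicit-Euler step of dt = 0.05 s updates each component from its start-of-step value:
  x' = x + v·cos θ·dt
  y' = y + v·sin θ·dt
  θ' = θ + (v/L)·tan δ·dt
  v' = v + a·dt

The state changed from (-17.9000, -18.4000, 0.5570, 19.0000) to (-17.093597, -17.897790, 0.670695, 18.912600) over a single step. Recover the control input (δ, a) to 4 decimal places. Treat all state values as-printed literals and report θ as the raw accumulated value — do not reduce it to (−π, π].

δ = 0.2797, a = -1.7480

a = (v'−v)/dt = (-0.087400)/0.05 = -1.7480
Δθ = θ'−θ = 0.113695;  (v·dt/L) = 19.0000·0.05/2.4 = 0.395833
tan δ = Δθ·L/(v·dt) = 0.287229  →  δ = 0.2797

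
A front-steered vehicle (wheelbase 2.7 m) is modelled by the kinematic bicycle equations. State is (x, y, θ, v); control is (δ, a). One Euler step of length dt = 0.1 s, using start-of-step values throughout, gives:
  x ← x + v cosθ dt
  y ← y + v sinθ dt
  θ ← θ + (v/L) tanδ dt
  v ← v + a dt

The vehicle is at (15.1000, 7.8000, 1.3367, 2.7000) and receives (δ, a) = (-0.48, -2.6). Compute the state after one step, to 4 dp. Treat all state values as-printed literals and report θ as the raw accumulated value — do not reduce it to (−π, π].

(15.1626, 8.0626, 1.2846, 2.4400)

x' = 15.1000 + 2.7000·cos(1.3367)·0.1 = 15.1626
y' = 7.8000 + 2.7000·sin(1.3367)·0.1 = 8.0626
θ' = 1.3367 + (2.7000/2.7)·tan(-0.48)·0.1 = 1.2846
v' = 2.7000 − 2.6000·0.1 = 2.4400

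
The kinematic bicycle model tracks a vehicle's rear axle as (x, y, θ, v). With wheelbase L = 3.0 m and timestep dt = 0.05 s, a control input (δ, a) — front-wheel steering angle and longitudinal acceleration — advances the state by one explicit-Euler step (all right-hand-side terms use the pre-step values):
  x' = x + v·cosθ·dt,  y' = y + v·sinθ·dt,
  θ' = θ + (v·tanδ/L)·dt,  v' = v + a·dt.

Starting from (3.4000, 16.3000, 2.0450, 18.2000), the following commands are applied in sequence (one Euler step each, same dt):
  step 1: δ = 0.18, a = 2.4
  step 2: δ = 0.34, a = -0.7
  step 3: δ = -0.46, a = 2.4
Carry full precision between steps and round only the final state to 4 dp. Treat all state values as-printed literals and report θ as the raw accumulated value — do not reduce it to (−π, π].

after step 1 (δ=0.18, a=2.4): (2.984467, 17.109588, 2.100197, 18.320000)
after step 2 (δ=0.34, a=-0.7): (2.521871, 17.900196, 2.208205, 18.285000)
after step 3 (δ=-0.46, a=2.4): (1.977788, 18.634924, 2.057217, 18.405000)

(1.9778, 18.6349, 2.0572, 18.4050)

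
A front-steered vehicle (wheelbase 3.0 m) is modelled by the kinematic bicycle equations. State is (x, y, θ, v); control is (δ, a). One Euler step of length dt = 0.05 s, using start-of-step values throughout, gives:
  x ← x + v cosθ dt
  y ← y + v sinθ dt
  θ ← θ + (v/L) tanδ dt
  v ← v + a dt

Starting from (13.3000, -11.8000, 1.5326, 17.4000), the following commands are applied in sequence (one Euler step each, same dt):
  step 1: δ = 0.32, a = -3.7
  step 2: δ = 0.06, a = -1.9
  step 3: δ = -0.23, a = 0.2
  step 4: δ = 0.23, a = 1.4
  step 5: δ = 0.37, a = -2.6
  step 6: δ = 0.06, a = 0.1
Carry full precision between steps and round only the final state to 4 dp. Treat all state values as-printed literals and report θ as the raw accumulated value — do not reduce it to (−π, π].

after step 1 (δ=0.32, a=-3.7): (13.333223, -10.930635, 1.628703, 17.215000)
after step 2 (δ=0.06, a=-1.9): (13.283407, -10.071327, 1.645939, 17.120000)
after step 3 (δ=-0.23, a=0.2): (13.219146, -9.217743, 1.579130, 17.130000)
after step 4 (δ=0.23, a=1.4): (13.212009, -8.361273, 1.645978, 17.200000)
after step 5 (δ=0.37, a=-2.6): (13.147414, -7.503702, 1.757165, 17.070000)
after step 6 (δ=0.06, a=0.1): (12.989267, -6.664981, 1.774256, 17.075000)

(12.9893, -6.6650, 1.7743, 17.0750)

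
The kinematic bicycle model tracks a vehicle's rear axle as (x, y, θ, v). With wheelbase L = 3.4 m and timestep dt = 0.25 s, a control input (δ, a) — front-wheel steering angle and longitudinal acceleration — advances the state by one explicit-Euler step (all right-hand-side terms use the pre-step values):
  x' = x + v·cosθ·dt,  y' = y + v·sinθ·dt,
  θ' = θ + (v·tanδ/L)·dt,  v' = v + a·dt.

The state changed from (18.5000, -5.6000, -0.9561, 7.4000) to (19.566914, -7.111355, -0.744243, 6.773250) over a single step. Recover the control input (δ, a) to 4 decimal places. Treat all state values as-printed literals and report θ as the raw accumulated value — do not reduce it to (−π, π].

a = (v'−v)/dt = (-0.626750)/0.25 = -2.5070
Δθ = θ'−θ = 0.211857;  (v·dt/L) = 7.4000·0.25/3.4 = 0.544118
tan δ = Δθ·L/(v·dt) = 0.389359  →  δ = 0.3713

δ = 0.3713, a = -2.5070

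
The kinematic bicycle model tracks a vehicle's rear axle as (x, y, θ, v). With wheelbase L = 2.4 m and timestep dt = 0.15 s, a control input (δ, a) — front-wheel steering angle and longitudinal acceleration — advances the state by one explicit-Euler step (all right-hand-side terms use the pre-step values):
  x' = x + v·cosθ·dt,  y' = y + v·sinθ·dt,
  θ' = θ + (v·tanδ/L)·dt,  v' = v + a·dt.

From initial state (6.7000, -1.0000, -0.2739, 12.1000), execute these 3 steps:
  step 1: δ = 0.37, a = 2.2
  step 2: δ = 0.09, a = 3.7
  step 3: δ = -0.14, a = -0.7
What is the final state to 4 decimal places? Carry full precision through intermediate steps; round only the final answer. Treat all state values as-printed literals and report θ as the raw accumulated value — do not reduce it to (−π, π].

after step 1 (δ=0.37, a=2.2): (8.447343, -1.490936, 0.019422, 12.430000)
after step 2 (δ=0.09, a=3.7): (10.311491, -1.454727, 0.089530, 12.985000)
after step 3 (δ=-0.14, a=-0.7): (12.251440, -1.280578, -0.024837, 12.880000)

(12.2514, -1.2806, -0.0248, 12.8800)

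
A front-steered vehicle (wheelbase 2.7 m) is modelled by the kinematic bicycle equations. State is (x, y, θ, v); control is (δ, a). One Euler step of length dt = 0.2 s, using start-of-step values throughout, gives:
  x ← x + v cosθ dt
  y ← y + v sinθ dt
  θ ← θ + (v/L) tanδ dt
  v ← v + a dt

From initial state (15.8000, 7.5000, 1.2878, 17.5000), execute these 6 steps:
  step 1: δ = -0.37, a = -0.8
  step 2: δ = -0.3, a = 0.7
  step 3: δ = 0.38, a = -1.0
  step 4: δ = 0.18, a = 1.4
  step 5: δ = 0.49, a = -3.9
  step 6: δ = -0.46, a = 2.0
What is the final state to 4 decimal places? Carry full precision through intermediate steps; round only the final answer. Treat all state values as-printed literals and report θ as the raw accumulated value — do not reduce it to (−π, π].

after step 1 (δ=-0.37, a=-0.8): (16.777319, 10.860781, 0.785014, 17.340000)
after step 2 (δ=-0.3, a=0.7): (19.230506, 13.312086, 0.387689, 17.480000)
after step 3 (δ=0.38, a=-1.0): (22.467051, 14.633749, 0.904855, 17.280000)
after step 4 (δ=0.18, a=1.4): (24.602167, 17.351324, 1.137776, 17.560000)
after step 5 (δ=0.49, a=-3.9): (26.075854, 20.539175, 1.831575, 16.780000)
after step 6 (δ=-0.46, a=2.0): (25.210565, 23.781707, 1.215751, 17.180000)

(25.2106, 23.7817, 1.2158, 17.1800)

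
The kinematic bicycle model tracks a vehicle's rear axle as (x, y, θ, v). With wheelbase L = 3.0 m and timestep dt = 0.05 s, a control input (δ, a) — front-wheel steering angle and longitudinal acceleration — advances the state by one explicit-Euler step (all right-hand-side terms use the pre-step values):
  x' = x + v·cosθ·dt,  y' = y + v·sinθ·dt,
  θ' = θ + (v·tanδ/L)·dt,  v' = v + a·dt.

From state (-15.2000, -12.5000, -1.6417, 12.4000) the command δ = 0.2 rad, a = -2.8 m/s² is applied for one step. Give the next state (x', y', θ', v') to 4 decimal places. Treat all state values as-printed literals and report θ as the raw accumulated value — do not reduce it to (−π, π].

(-15.2439, -13.1184, -1.5998, 12.2600)

x' = -15.2000 + 12.4000·cos(-1.6417)·0.05 = -15.2439
y' = -12.5000 + 12.4000·sin(-1.6417)·0.05 = -13.1184
θ' = -1.6417 + (12.4000/3.0)·tan(0.2)·0.05 = -1.5998
v' = 12.4000 − 2.8000·0.05 = 12.2600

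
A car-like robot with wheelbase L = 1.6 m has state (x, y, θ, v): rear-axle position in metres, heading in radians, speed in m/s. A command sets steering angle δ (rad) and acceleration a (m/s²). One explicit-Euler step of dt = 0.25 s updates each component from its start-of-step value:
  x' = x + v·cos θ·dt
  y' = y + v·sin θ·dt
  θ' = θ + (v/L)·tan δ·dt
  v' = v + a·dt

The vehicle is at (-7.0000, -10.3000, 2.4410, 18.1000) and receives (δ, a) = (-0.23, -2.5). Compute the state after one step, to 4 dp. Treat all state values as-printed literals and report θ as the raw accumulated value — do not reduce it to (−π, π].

x' = -7.0000 + 18.1000·cos(2.4410)·0.25 = -10.4592
y' = -10.3000 + 18.1000·sin(2.4410)·0.25 = -7.3829
θ' = 2.4410 + (18.1000/1.6)·tan(-0.23)·0.25 = 1.7788
v' = 18.1000 − 2.5000·0.25 = 17.4750

(-10.4592, -7.3829, 1.7788, 17.4750)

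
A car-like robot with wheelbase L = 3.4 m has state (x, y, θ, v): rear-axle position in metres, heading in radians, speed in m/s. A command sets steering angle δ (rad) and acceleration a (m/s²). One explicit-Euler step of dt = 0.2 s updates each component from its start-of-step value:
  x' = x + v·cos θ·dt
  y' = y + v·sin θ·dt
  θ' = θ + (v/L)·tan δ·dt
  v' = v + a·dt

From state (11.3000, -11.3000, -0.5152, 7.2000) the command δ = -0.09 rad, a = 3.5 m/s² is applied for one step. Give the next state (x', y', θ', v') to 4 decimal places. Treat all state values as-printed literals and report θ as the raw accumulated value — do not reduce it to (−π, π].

x' = 11.3000 + 7.2000·cos(-0.5152)·0.2 = 12.5531
y' = -11.3000 + 7.2000·sin(-0.5152)·0.2 = -12.0095
θ' = -0.5152 + (7.2000/3.4)·tan(-0.09)·0.2 = -0.5534
v' = 7.2000 + 3.5000·0.2 = 7.9000

(12.5531, -12.0095, -0.5534, 7.9000)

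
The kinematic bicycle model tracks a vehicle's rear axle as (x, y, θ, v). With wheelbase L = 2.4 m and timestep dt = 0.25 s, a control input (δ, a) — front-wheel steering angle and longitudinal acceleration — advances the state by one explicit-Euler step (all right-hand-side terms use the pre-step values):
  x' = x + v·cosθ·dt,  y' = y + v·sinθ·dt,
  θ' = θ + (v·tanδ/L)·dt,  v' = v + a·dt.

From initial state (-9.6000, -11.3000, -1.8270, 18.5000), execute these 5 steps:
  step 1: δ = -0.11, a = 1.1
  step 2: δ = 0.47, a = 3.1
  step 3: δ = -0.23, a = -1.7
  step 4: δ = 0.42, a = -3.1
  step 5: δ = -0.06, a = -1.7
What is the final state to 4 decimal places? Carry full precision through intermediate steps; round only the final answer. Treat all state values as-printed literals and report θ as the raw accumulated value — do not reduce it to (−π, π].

after step 1 (δ=-0.11, a=1.1): (-10.772021, -15.774035, -2.039838, 18.775000)
after step 2 (δ=0.47, a=3.1): (-12.893746, -19.960868, -1.046395, 19.550000)
after step 3 (δ=-0.23, a=-1.7): (-10.446598, -24.191604, -1.523218, 19.125000)
after step 4 (δ=0.42, a=-3.1): (-10.219199, -28.967443, -0.633562, 18.350000)
after step 5 (δ=-0.06, a=-1.7): (-6.522022, -31.683330, -0.748387, 17.925000)

(-6.5220, -31.6833, -0.7484, 17.9250)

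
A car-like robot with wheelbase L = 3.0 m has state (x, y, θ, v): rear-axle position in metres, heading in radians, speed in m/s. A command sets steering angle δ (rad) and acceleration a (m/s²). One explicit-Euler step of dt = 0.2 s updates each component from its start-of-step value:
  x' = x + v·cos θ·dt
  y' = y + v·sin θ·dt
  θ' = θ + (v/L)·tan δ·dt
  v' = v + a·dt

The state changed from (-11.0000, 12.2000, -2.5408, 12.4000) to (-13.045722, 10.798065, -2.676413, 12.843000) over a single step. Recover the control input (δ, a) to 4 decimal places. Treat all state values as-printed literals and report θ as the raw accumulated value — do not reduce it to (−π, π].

δ = -0.1626, a = 2.2150

a = (v'−v)/dt = (0.443000)/0.2 = 2.2150
Δθ = θ'−θ = -0.135613;  (v·dt/L) = 12.4000·0.2/3.0 = 0.826667
tan δ = Δθ·L/(v·dt) = -0.164048  →  δ = -0.1626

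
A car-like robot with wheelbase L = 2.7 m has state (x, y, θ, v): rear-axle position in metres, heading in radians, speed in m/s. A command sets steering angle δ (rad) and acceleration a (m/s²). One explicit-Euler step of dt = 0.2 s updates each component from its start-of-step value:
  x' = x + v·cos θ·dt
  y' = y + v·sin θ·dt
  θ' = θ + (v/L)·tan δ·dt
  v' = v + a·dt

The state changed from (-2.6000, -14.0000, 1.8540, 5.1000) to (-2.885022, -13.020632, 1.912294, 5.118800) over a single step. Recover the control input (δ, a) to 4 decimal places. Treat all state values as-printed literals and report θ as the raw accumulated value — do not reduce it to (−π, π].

a = (v'−v)/dt = (0.018800)/0.2 = 0.0940
Δθ = θ'−θ = 0.058294;  (v·dt/L) = 5.1000·0.2/2.7 = 0.377778
tan δ = Δθ·L/(v·dt) = 0.154308  →  δ = 0.1531

δ = 0.1531, a = 0.0940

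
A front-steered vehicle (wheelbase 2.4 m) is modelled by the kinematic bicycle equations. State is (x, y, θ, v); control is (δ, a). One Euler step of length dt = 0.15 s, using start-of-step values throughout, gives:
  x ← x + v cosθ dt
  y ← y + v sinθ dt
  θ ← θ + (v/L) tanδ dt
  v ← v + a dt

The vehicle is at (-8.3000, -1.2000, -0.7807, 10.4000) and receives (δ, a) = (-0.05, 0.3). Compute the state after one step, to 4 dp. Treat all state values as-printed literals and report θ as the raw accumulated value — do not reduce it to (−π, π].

x' = -8.3000 + 10.4000·cos(-0.7807)·0.15 = -7.1917
y' = -1.2000 + 10.4000·sin(-0.7807)·0.15 = -2.2979
θ' = -0.7807 + (10.4000/2.4)·tan(-0.05)·0.15 = -0.8132
v' = 10.4000 + 0.3000·0.15 = 10.4450

(-7.1917, -2.2979, -0.8132, 10.4450)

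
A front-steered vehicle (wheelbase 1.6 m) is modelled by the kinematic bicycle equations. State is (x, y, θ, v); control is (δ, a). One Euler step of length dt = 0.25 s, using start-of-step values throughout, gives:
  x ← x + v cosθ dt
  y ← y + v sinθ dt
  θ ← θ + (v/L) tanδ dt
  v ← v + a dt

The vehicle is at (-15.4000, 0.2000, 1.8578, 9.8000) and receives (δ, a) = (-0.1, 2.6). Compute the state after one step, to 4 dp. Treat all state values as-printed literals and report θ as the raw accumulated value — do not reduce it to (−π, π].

x' = -15.4000 + 9.8000·cos(1.8578)·0.25 = -16.0935
y' = 0.2000 + 9.8000·sin(1.8578)·0.25 = 2.5498
θ' = 1.8578 + (9.8000/1.6)·tan(-0.1)·0.25 = 1.7042
v' = 9.8000 + 2.6000·0.25 = 10.4500

(-16.0935, 2.5498, 1.7042, 10.4500)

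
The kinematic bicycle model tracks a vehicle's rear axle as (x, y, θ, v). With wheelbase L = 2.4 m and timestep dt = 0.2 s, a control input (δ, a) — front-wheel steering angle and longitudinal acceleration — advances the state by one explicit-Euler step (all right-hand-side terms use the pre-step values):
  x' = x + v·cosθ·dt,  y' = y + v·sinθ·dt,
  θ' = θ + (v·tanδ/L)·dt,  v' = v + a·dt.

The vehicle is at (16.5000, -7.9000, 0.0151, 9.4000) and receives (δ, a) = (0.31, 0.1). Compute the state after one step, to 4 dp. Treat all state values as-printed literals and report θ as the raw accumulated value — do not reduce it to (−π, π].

x' = 16.5000 + 9.4000·cos(0.0151)·0.2 = 18.3798
y' = -7.9000 + 9.4000·sin(0.0151)·0.2 = -7.8716
θ' = 0.0151 + (9.4000/2.4)·tan(0.31)·0.2 = 0.2660
v' = 9.4000 + 0.1000·0.2 = 9.4200

(18.3798, -7.8716, 0.2660, 9.4200)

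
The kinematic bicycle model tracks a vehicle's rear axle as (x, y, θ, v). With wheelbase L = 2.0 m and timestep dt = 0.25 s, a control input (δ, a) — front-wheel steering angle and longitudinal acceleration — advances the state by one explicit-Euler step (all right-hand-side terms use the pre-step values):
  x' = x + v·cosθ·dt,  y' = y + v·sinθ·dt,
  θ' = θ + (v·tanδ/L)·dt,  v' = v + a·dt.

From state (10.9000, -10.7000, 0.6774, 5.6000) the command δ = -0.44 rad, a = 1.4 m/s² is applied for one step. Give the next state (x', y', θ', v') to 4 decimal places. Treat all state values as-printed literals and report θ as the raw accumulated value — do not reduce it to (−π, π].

x' = 10.9000 + 5.6000·cos(0.6774)·0.25 = 11.9909
y' = -10.7000 + 5.6000·sin(0.6774)·0.25 = -9.8225
θ' = 0.6774 + (5.6000/2.0)·tan(-0.44)·0.25 = 0.3479
v' = 5.6000 + 1.4000·0.25 = 5.9500

(11.9909, -9.8225, 0.3479, 5.9500)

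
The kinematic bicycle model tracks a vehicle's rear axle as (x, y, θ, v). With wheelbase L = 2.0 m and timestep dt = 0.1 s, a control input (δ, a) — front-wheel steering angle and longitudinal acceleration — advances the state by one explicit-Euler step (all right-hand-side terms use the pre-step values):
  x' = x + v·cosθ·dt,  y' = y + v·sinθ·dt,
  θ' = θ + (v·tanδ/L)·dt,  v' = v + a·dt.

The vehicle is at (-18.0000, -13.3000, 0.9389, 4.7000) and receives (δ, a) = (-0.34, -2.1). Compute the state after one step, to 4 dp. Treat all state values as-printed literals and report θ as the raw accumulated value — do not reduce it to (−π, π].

x' = -18.0000 + 4.7000·cos(0.9389)·0.1 = -17.7224
y' = -13.3000 + 4.7000·sin(0.9389)·0.1 = -12.9208
θ' = 0.9389 + (4.7000/2.0)·tan(-0.34)·0.1 = 0.8558
v' = 4.7000 − 2.1000·0.1 = 4.4900

(-17.7224, -12.9208, 0.8558, 4.4900)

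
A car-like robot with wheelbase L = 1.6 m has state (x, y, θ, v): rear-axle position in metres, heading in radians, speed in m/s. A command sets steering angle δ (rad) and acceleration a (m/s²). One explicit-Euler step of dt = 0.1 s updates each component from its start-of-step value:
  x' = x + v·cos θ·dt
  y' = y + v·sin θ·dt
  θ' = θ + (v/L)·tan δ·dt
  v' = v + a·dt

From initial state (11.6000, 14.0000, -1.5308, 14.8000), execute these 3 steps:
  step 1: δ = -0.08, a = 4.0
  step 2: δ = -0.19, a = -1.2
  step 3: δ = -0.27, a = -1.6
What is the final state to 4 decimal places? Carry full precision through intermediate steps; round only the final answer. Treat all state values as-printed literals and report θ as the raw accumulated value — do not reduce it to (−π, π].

(11.2828, 9.5294, -2.0485, 14.9200)

after step 1 (δ=-0.08, a=4.0): (11.659179, 12.521184, -1.604958, 15.200000)
after step 2 (δ=-0.19, a=-1.2): (11.607263, 11.002070, -1.787662, 15.080000)
after step 3 (δ=-0.27, a=-1.6): (11.282787, 9.529393, -2.048507, 14.920000)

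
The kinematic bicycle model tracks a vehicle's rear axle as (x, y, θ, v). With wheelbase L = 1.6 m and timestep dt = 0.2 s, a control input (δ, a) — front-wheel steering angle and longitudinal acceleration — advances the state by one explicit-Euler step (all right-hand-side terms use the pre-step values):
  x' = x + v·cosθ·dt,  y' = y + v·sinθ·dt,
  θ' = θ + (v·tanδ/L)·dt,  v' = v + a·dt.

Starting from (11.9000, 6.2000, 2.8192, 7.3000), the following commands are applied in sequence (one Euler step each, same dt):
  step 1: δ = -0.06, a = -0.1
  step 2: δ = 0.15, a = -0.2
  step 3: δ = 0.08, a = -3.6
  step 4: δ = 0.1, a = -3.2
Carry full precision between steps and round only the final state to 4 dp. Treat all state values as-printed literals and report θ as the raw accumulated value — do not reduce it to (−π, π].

after step 1 (δ=-0.06, a=-0.1): (10.515219, 6.662582, 2.764384, 7.280000)
after step 2 (δ=0.15, a=-0.2): (9.161581, 7.198865, 2.901917, 7.240000)
after step 3 (δ=0.08, a=-3.6): (7.754972, 7.542602, 2.974472, 6.520000)
after step 4 (δ=0.1, a=-3.2): (6.469140, 7.759514, 3.056245, 5.880000)

(6.4691, 7.7595, 3.0562, 5.8800)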